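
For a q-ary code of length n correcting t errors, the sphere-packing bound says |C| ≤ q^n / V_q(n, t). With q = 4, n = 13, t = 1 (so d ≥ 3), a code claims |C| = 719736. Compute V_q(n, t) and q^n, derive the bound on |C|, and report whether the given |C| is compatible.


V_q(n, t) = 40, q^n = 67108864, Hamming bound = 1677721, |C| = 719736 ≤ bound (satisfied).

Step 1: Compute V_q(n, t) = Σ_{j=0}^1 C(n, j) (q−1)^j.
  j = 0: C(13,0)·(3)^0 = 1·1 = 1.
  j = 1: C(13,1)·(3)^1 = 13·3 = 39.
  V_q(n, t) = 1 + 39 = 40.
Step 2: q^n = 4^13 = 67108864.
Step 3: Hamming bound ⌊q^n / V_q(n,t)⌋ = ⌊67108864/40⌋ = 1677721.
Step 4: Compare |C| = 719736 to 1677721: satisfied.
The claimed |C| lies below the Hamming bound.


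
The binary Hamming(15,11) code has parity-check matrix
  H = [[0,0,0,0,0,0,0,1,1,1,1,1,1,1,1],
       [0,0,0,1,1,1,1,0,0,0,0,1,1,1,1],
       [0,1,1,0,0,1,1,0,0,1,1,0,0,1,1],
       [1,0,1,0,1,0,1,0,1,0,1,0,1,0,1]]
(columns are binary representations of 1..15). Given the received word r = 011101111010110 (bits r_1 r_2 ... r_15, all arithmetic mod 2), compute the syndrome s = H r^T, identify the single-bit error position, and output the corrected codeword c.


s = (1, 1, 0, 1)^T, error position = 13, corrected codeword c = 011101111010010

Compute s = H r^T mod 2 one row at a time:
  s_1 = 1 + 1 + 0 + 1 + 0 + 1 + 1 + 0 = 5 ≡ 1 (mod 2).
  s_2 = 1 + 0 + 1 + 1 + 0 + 1 + 1 + 0 = 5 ≡ 1 (mod 2).
  s_3 = 1 + 1 + 1 + 1 + 0 + 1 + 1 + 0 = 6 ≡ 0 (mod 2).
  s_4 = 0 + 1 + 0 + 1 + 1 + 1 + 1 + 0 = 5 ≡ 1 (mod 2).
s = (1, 1, 0, 1)^T — this equals column 13 of H (binary 1101), so error is at position 13.
Correct: flip bit 13 of r = 011101111010110 to get c = 011101111010010.


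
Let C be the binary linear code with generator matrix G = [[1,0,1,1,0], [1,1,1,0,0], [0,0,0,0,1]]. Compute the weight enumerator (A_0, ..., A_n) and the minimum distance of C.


Weight distribution: A_0 = 1, A_1 = 1, A_2 = 1, A_3 = 3, A_4 = 2. Minimum distance d = 1.

Enumerate all 2^3 = 8 messages m ∈ F_2^3.
For each, compute codeword c = mG in F_2^5, then tally its weight.
  m = 000 → c = 00000, weight = 0.
  m = 100 → c = 10110, weight = 3.
  m = 010 → c = 11100, weight = 3.
  m = 110 → c = 01010, weight = 2.
  m = 001 → c = 00001, weight = 1.
  m = 101 → c = 10111, weight = 4.
  m = 011 → c = 11101, weight = 4.
  m = 111 → c = 01011, weight = 3.
Tally weights:
  weight 0: 1 codewords.
  weight 1: 1 codewords.
  weight 2: 1 codewords.
  weight 3: 3 codewords.
  weight 4: 2 codewords.
Minimum distance d = smallest w > 0 with A_w > 0 = 1.
Sanity: Σ A_w = 8 = 2^3 = 8 ✓.


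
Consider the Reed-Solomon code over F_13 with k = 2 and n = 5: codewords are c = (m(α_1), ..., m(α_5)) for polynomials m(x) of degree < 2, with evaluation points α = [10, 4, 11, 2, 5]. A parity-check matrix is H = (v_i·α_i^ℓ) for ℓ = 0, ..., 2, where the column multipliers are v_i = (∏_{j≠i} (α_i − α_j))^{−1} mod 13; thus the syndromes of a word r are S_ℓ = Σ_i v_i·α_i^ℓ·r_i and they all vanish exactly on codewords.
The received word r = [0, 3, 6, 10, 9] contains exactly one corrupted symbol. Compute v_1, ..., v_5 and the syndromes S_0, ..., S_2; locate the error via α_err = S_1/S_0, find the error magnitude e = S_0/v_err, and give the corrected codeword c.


S = (2, 4, 8), error at position 4, error magnitude e = 6, c = [0, 3, 6, 4, 9].

Step 1: column multipliers v_i = (∏_{j≠i}(α_i − α_j))^{−1} mod 13.
  i = 1 (α = 10): (10−4)(10−11)(10−2)(10−5) = 6·(−1)·8·5 = −240 ≡ 7, so v_1 = 7^{−1} = 2 (mod 13).
  i = 2 (α = 4): (4−10)(4−11)(4−2)(4−5) = (−6)·(−7)·2·(−1) = −84 ≡ 7, so v_2 = 7^{−1} = 2 (mod 13).
  i = 3 (α = 11): (11−10)(11−4)(11−2)(11−5) = 1·7·9·6 = 378 ≡ 1, so v_3 = 1^{−1} = 1 (mod 13).
  i = 4 (α = 2): (2−10)(2−4)(2−11)(2−5) = (−8)·(−2)·(−9)·(−3) = 432 ≡ 3, so v_4 = 3^{−1} = 9 (mod 13).
  i = 5 (α = 5): (5−10)(5−4)(5−11)(5−2) = (−5)·1·(−6)·3 = 90 ≡ 12, so v_5 = 12^{−1} = 12 (mod 13).
  v = [2, 2, 1, 9, 12].
Step 2: syndromes of r = [0, 3, 6, 10, 9] (all sums mod 13).
  S_0 = Σ v_i r_i = 2·0 + 2·3 + 1·6 + 9·10 + 12·9 = 210 ≡ 2.
  S_1 = Σ v_i α_i r_i = 2·10·0 + 2·4·3 + 1·11·6 + 9·2·10 + 12·5·9 = 810 ≡ 4.
  α_i^2 mod 13 = [9, 3, 4, 4, 12].
  S_2 = Σ v_i α_i^2 r_i = 2·9·0 + 2·3·3 + 1·4·6 + 9·4·10 + 12·12·9 = 1698 ≡ 8.
  S = (2, 4, 8) ≠ 0, so r is not a codeword (an error is present).
Step 3: locate the error. For a single error e at position i, S_ℓ = v_i·e·α_i^ℓ, so α_err = S_1/S_0.
  S_0^{−1} = 2^{−1} = 7 (mod 13), so α_err = 4·7 = 28 ≡ 2 = α_4. Error position i = 4.
  Consistency check: S_2/S_1 = 8·10 = 80 ≡ 2 = α_err ✓ (single-error assumption holds).
Step 4: error magnitude e = S_0/v_4 = S_0·∏_{j≠4}(α_4 − α_j) = 2·3 = 6 ≡ 6 (mod 13).
Step 5: correct position 4: c_4 = r_4 − e = 10 − 6 ≡ 4 (mod 13). Hence c = [0, 3, 6, 4, 9].
  Check: interpolating c through the α_i gives m(x) = 5 + 6·x (degree < 2) with m(α_i) = c_i for every i, so c is indeed a codeword.


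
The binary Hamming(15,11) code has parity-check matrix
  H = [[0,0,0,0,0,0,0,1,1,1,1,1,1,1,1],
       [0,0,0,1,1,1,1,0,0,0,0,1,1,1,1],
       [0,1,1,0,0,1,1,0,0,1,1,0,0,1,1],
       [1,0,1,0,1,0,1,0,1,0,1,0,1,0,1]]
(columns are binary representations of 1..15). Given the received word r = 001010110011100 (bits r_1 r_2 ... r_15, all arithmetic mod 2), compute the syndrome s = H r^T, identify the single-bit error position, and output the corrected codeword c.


s = (0, 0, 1, 1)^T, error position = 3, corrected codeword c = 000010110011100

Compute s = H r^T mod 2 one row at a time:
  s_1 = 1 + 0 + 0 + 1 + 1 + 1 + 0 + 0 = 4 ≡ 0 (mod 2).
  s_2 = 0 + 1 + 0 + 1 + 1 + 1 + 0 + 0 = 4 ≡ 0 (mod 2).
  s_3 = 0 + 1 + 0 + 1 + 0 + 1 + 0 + 0 = 3 ≡ 1 (mod 2).
  s_4 = 0 + 1 + 1 + 1 + 0 + 1 + 1 + 0 = 5 ≡ 1 (mod 2).
s = (0, 0, 1, 1)^T — this equals column 3 of H (binary 0011), so error is at position 3.
Correct: flip bit 3 of r = 001010110011100 to get c = 000010110011100.


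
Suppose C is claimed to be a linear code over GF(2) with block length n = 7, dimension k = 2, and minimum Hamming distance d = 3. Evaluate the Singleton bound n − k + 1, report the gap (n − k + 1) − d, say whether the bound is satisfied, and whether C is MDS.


Singleton RHS = n − k + 1 = 6, slack = 3, bound satisfied, not MDS.

Singleton bound: d ≤ n − k + 1.
Here n = 7, k = 2, so n − k + 1 = 6.
Given d = 3, check d ≤ 6: YES.
Slack = (n − k + 1) − d = 3.
The code is NOT MDS (slack = 3 > 0).
Description: the claimed parameters are [7, 2, 3]_2; such a code would be non-MDS.


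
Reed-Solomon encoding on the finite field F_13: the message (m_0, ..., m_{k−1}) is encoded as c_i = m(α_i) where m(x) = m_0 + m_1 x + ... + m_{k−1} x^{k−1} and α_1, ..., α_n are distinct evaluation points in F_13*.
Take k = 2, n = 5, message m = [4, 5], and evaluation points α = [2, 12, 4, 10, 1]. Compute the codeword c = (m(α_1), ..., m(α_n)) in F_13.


c = [1, 12, 11, 2, 9]

Message polynomial: m(x) = 4 + 5·x (mod 13).
For each evaluation point α_i, compute m(α_i) mod 13:
  α_1 = 2: Horner steps 5 → 1, so m(2) = 1.
  α_2 = 12: Horner steps 5 → 12, so m(12) = 12.
  α_3 = 4: Horner steps 5 → 11, so m(4) = 11.
  α_4 = 10: Horner steps 5 → 2, so m(10) = 2.
  α_5 = 1: Horner steps 5 → 9, so m(1) = 9.
Codeword c = [1, 12, 11, 2, 9] ∈ F_13^5.


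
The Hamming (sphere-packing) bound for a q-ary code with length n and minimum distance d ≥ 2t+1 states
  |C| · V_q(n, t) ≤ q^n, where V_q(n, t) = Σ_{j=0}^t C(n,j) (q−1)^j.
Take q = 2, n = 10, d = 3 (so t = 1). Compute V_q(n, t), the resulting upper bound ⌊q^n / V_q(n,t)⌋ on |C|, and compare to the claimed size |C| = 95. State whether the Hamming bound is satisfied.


V_q(n, t) = 11, q^n = 1024, Hamming bound = 93, |C| = 95 > bound (violated).

Step 1: Compute V_q(n, t) = Σ_{j=0}^1 C(n, j) (q−1)^j.
  j = 0: C(10,0)·(1)^0 = 1·1 = 1.
  j = 1: C(10,1)·(1)^1 = 10·1 = 10.
  V_q(n, t) = 1 + 10 = 11.
Step 2: q^n = 2^10 = 1024.
Step 3: Hamming bound ⌊q^n / V_q(n,t)⌋ = ⌊1024/11⌋ = 93.
Step 4: Compare |C| = 95 to 93: violated.
The claimed |C| lies above the Hamming bound, so no 2-ary code of length 10 with d ≥ 3 can have 95 codewords.


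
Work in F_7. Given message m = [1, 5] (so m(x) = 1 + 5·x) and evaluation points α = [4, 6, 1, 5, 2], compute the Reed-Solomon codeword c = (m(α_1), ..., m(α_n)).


c = [0, 3, 6, 5, 4]

Message polynomial: m(x) = 1 + 5·x (mod 7).
For each evaluation point α_i, compute m(α_i) mod 7:
  α_1 = 4: Horner steps 5 → 0, so m(4) = 0.
  α_2 = 6: Horner steps 5 → 3, so m(6) = 3.
  α_3 = 1: Horner steps 5 → 6, so m(1) = 6.
  α_4 = 5: Horner steps 5 → 5, so m(5) = 5.
  α_5 = 2: Horner steps 5 → 4, so m(2) = 4.
Codeword c = [0, 3, 6, 5, 4] ∈ F_7^5.


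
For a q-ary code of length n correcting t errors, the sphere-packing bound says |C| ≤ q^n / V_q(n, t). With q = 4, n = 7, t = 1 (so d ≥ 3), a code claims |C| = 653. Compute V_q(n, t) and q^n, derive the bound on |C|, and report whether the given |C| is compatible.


V_q(n, t) = 22, q^n = 16384, Hamming bound = 744, |C| = 653 ≤ bound (satisfied).

Step 1: Compute V_q(n, t) = Σ_{j=0}^1 C(n, j) (q−1)^j.
  j = 0: C(7,0)·(3)^0 = 1·1 = 1.
  j = 1: C(7,1)·(3)^1 = 7·3 = 21.
  V_q(n, t) = 1 + 21 = 22.
Step 2: q^n = 4^7 = 16384.
Step 3: Hamming bound ⌊q^n / V_q(n,t)⌋ = ⌊16384/22⌋ = 744.
Step 4: Compare |C| = 653 to 744: satisfied.
The claimed |C| lies below the Hamming bound.


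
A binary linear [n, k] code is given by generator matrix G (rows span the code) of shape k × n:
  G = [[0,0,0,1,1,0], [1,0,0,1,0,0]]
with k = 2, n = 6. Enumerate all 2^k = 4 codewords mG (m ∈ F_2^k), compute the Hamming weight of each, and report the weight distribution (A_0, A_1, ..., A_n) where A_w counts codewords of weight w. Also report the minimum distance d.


Weight distribution: A_0 = 1, A_2 = 3. Minimum distance d = 2.

Enumerate all 2^2 = 4 messages m ∈ F_2^2.
For each, compute codeword c = mG in F_2^6, then tally its weight.
  m = 00 → c = 000000, weight = 0.
  m = 10 → c = 000110, weight = 2.
  m = 01 → c = 100100, weight = 2.
  m = 11 → c = 100010, weight = 2.
Tally weights:
  weight 0: 1 codewords.
  weight 2: 3 codewords.
Minimum distance d = smallest w > 0 with A_w > 0 = 2.
Sanity: Σ A_w = 4 = 2^2 = 4 ✓.


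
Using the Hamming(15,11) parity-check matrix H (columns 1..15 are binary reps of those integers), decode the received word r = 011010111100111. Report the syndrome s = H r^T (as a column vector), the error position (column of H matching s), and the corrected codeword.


s = (0, 1, 0, 0)^T, error position = 4, corrected codeword c = 011110111100111

Compute s = H r^T mod 2 one row at a time:
  s_1 = 1 + 1 + 1 + 0 + 0 + 1 + 1 + 1 = 6 ≡ 0 (mod 2).
  s_2 = 0 + 1 + 0 + 1 + 0 + 1 + 1 + 1 = 5 ≡ 1 (mod 2).
  s_3 = 1 + 1 + 0 + 1 + 1 + 0 + 1 + 1 = 6 ≡ 0 (mod 2).
  s_4 = 0 + 1 + 1 + 1 + 1 + 0 + 1 + 1 = 6 ≡ 0 (mod 2).
s = (0, 1, 0, 0)^T — this equals column 4 of H (binary 0100), so error is at position 4.
Correct: flip bit 4 of r = 011010111100111 to get c = 011110111100111.


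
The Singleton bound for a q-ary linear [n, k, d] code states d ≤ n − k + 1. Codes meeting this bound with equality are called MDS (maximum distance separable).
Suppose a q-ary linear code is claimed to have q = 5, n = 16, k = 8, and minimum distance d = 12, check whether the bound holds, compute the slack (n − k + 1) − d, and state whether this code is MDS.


Singleton RHS = n − k + 1 = 9, slack = -3, bound violated (no such code; not MDS).

Singleton bound: d ≤ n − k + 1.
Here n = 16, k = 8, so n − k + 1 = 9.
Given d = 12, check d ≤ 9: NO.
Slack = (n − k + 1) − d = -3.
The slack is negative: d = 12 exceeds n − k + 1 = 9 by 3, so the Singleton bound is violated and no linear [16, 8, 12]_5 code can exist. In particular it is not MDS (MDS requires d = n − k + 1 exactly).
Description: the claimed parameters are [16, 8, 12]_5; such a code would be impossible (violates the Singleton bound).


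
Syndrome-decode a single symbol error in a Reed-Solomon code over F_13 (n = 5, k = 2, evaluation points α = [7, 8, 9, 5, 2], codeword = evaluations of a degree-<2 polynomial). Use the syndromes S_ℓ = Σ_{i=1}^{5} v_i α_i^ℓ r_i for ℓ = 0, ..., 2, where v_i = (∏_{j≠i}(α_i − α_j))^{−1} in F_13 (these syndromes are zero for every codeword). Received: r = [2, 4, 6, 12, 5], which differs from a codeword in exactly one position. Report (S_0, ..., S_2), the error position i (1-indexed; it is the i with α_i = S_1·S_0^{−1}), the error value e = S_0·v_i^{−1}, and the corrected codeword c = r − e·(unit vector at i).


S = (11, 3, 2), error at position 4, error magnitude e = 1, c = [2, 4, 6, 11, 5].

Step 1: column multipliers v_i = (∏_{j≠i}(α_i − α_j))^{−1} mod 13.
  i = 1 (α = 7): (7−8)(7−9)(7−5)(7−2) = (−1)·(−2)·2·5 = 20 ≡ 7, so v_1 = 7^{−1} = 2 (mod 13).
  i = 2 (α = 8): (8−7)(8−9)(8−5)(8−2) = 1·(−1)·3·6 = −18 ≡ 8, so v_2 = 8^{−1} = 5 (mod 13).
  i = 3 (α = 9): (9−7)(9−8)(9−5)(9−2) = 2·1·4·7 = 56 ≡ 4, so v_3 = 4^{−1} = 10 (mod 13).
  i = 4 (α = 5): (5−7)(5−8)(5−9)(5−2) = (−2)·(−3)·(−4)·3 = −72 ≡ 6, so v_4 = 6^{−1} = 11 (mod 13).
  i = 5 (α = 2): (2−7)(2−8)(2−9)(2−5) = (−5)·(−6)·(−7)·(−3) = 630 ≡ 6, so v_5 = 6^{−1} = 11 (mod 13).
  v = [2, 5, 10, 11, 11].
Step 2: syndromes of r = [2, 4, 6, 12, 5] (all sums mod 13).
  S_0 = Σ v_i r_i = 2·2 + 5·4 + 10·6 + 11·12 + 11·5 = 271 ≡ 11.
  S_1 = Σ v_i α_i r_i = 2·7·2 + 5·8·4 + 10·9·6 + 11·5·12 + 11·2·5 = 1498 ≡ 3.
  α_i^2 mod 13 = [10, 12, 3, 12, 4].
  S_2 = Σ v_i α_i^2 r_i = 2·10·2 + 5·12·4 + 10·3·6 + 11·12·12 + 11·4·5 = 2264 ≡ 2.
  S = (11, 3, 2) ≠ 0, so r is not a codeword (an error is present).
Step 3: locate the error. For a single error e at position i, S_ℓ = v_i·e·α_i^ℓ, so α_err = S_1/S_0.
  S_0^{−1} = 11^{−1} = 6 (mod 13), so α_err = 3·6 = 18 ≡ 5 = α_4. Error position i = 4.
  Consistency check: S_2/S_1 = 2·9 = 18 ≡ 5 = α_err ✓ (single-error assumption holds).
Step 4: error magnitude e = S_0/v_4 = S_0·∏_{j≠4}(α_4 − α_j) = 11·6 = 66 ≡ 1 (mod 13).
Step 5: correct position 4: c_4 = r_4 − e = 12 − 1 ≡ 11 (mod 13). Hence c = [2, 4, 6, 11, 5].
  Check: interpolating c through the α_i gives m(x) = 1 + 2·x (degree < 2) with m(α_i) = c_i for every i, so c is indeed a codeword.


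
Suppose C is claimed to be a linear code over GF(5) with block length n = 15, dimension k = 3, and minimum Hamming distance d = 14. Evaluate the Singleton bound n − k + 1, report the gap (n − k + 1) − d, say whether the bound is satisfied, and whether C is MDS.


Singleton RHS = n − k + 1 = 13, slack = -1, bound violated (no such code; not MDS).

Singleton bound: d ≤ n − k + 1.
Here n = 15, k = 3, so n − k + 1 = 13.
Given d = 14, check d ≤ 13: NO.
Slack = (n − k + 1) − d = -1.
The slack is negative: d = 14 exceeds n − k + 1 = 13 by 1, so the Singleton bound is violated and no linear [15, 3, 14]_5 code can exist. In particular it is not MDS (MDS requires d = n − k + 1 exactly).
Description: the claimed parameters are [15, 3, 14]_5; such a code would be impossible (violates the Singleton bound).


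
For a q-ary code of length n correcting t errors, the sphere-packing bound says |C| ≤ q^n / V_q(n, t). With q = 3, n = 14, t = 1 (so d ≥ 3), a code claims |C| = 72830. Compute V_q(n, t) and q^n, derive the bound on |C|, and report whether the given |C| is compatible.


V_q(n, t) = 29, q^n = 4782969, Hamming bound = 164929, |C| = 72830 ≤ bound (satisfied).

Step 1: Compute V_q(n, t) = Σ_{j=0}^1 C(n, j) (q−1)^j.
  j = 0: C(14,0)·(2)^0 = 1·1 = 1.
  j = 1: C(14,1)·(2)^1 = 14·2 = 28.
  V_q(n, t) = 1 + 28 = 29.
Step 2: q^n = 3^14 = 4782969.
Step 3: Hamming bound ⌊q^n / V_q(n,t)⌋ = ⌊4782969/29⌋ = 164929.
Step 4: Compare |C| = 72830 to 164929: satisfied.
The claimed |C| lies below the Hamming bound.


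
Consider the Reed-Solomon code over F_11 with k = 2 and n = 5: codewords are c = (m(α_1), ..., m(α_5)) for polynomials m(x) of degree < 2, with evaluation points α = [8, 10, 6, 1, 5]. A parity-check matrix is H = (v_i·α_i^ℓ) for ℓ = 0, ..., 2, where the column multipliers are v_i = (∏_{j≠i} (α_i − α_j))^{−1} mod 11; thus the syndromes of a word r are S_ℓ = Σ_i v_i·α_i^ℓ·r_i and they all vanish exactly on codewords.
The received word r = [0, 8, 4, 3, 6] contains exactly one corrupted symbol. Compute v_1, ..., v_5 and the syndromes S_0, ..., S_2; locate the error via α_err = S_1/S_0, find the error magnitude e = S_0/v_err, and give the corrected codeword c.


S = (7, 4, 7), error at position 2, error magnitude e = 1, c = [0, 7, 4, 3, 6].

Step 1: column multipliers v_i = (∏_{j≠i}(α_i − α_j))^{−1} mod 11.
  i = 1 (α = 8): (8−10)(8−6)(8−1)(8−5) = (−2)·2·7·3 = −84 ≡ 4, so v_1 = 4^{−1} = 3 (mod 11).
  i = 2 (α = 10): (10−8)(10−6)(10−1)(10−5) = 2·4·9·5 = 360 ≡ 8, so v_2 = 8^{−1} = 7 (mod 11).
  i = 3 (α = 6): (6−8)(6−10)(6−1)(6−5) = (−2)·(−4)·5·1 = 40 ≡ 7, so v_3 = 7^{−1} = 8 (mod 11).
  i = 4 (α = 1): (1−8)(1−10)(1−6)(1−5) = (−7)·(−9)·(−5)·(−4) = 1260 ≡ 6, so v_4 = 6^{−1} = 2 (mod 11).
  i = 5 (α = 5): (5−8)(5−10)(5−6)(5−1) = (−3)·(−5)·(−1)·4 = −60 ≡ 6, so v_5 = 6^{−1} = 2 (mod 11).
  v = [3, 7, 8, 2, 2].
Step 2: syndromes of r = [0, 8, 4, 3, 6] (all sums mod 11).
  S_0 = Σ v_i r_i = 3·0 + 7·8 + 8·4 + 2·3 + 2·6 = 106 ≡ 7.
  S_1 = Σ v_i α_i r_i = 3·8·0 + 7·10·8 + 8·6·4 + 2·1·3 + 2·5·6 = 818 ≡ 4.
  α_i^2 mod 11 = [9, 1, 3, 1, 3].
  S_2 = Σ v_i α_i^2 r_i = 3·9·0 + 7·1·8 + 8·3·4 + 2·1·3 + 2·3·6 = 194 ≡ 7.
  S = (7, 4, 7) ≠ 0, so r is not a codeword (an error is present).
Step 3: locate the error. For a single error e at position i, S_ℓ = v_i·e·α_i^ℓ, so α_err = S_1/S_0.
  S_0^{−1} = 7^{−1} = 8 (mod 11), so α_err = 4·8 = 32 ≡ 10 = α_2. Error position i = 2.
  Consistency check: S_2/S_1 = 7·3 = 21 ≡ 10 = α_err ✓ (single-error assumption holds).
Step 4: error magnitude e = S_0/v_2 = S_0·∏_{j≠2}(α_2 − α_j) = 7·8 = 56 ≡ 1 (mod 11).
Step 5: correct position 2: c_2 = r_2 − e = 8 − 1 ≡ 7 (mod 11). Hence c = [0, 7, 4, 3, 6].
  Check: interpolating c through the α_i gives m(x) = 5 + 9·x (degree < 2) with m(α_i) = c_i for every i, so c is indeed a codeword.


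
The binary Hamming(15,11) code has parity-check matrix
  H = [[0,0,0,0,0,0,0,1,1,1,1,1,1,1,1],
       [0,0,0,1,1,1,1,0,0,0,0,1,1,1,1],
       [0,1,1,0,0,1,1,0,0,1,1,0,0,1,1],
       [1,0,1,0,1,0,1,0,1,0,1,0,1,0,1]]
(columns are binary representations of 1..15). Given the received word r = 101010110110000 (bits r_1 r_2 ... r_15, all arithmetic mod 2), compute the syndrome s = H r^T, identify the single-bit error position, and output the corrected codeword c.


s = (1, 0, 0, 1)^T, error position = 9, corrected codeword c = 101010111110000

Compute s = H r^T mod 2 one row at a time:
  s_1 = 1 + 0 + 1 + 1 + 0 + 0 + 0 + 0 = 3 ≡ 1 (mod 2).
  s_2 = 0 + 1 + 0 + 1 + 0 + 0 + 0 + 0 = 2 ≡ 0 (mod 2).
  s_3 = 0 + 1 + 0 + 1 + 1 + 1 + 0 + 0 = 4 ≡ 0 (mod 2).
  s_4 = 1 + 1 + 1 + 1 + 0 + 1 + 0 + 0 = 5 ≡ 1 (mod 2).
s = (1, 0, 0, 1)^T — this equals column 9 of H (binary 1001), so error is at position 9.
Correct: flip bit 9 of r = 101010110110000 to get c = 101010111110000.


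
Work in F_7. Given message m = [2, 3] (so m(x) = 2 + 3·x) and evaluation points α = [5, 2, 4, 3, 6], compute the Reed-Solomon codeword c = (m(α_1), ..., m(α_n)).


c = [3, 1, 0, 4, 6]

Message polynomial: m(x) = 2 + 3·x (mod 7).
For each evaluation point α_i, compute m(α_i) mod 7:
  α_1 = 5: Horner steps 3 → 3, so m(5) = 3.
  α_2 = 2: Horner steps 3 → 1, so m(2) = 1.
  α_3 = 4: Horner steps 3 → 0, so m(4) = 0.
  α_4 = 3: Horner steps 3 → 4, so m(3) = 4.
  α_5 = 6: Horner steps 3 → 6, so m(6) = 6.
Codeword c = [3, 1, 0, 4, 6] ∈ F_7^5.


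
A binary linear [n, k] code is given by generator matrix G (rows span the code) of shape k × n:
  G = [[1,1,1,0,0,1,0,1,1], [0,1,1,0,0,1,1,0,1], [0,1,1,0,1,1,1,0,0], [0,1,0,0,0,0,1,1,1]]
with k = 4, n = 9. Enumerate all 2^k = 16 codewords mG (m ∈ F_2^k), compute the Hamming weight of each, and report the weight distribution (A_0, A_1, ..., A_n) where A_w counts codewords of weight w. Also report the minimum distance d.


Weight distribution: A_0 = 1, A_2 = 1, A_3 = 4, A_4 = 3, A_5 = 4, A_6 = 3. Minimum distance d = 2.

Enumerate all 2^4 = 16 messages m ∈ F_2^4.
For each, compute codeword c = mG in F_2^9, then tally its weight.
  m = 0000 → c = 000000000, weight = 0.
  m = 1000 → c = 111001011, weight = 6.
  m = 0100 → c = 011001101, weight = 5.
  m = 1100 → c = 100000110, weight = 3.
  m = 0010 → c = 011011100, weight = 5.
  m = 1010 → c = 100010111, weight = 5.
  m = 0110 → c = 000010001, weight = 2.
  m = 1110 → c = 111011010, weight = 6.
  m = 0001 → c = 010000111, weight = 4.
  m = 1001 → c = 101001100, weight = 4.
  m = 0101 → c = 001001010, weight = 3.
  m = 1101 → c = 110000001, weight = 3.
  m = 0011 → c = 001011011, weight = 5.
  m = 1011 → c = 110010000, weight = 3.
  m = 0111 → c = 010010110, weight = 4.
  m = 1111 → c = 101011101, weight = 6.
Tally weights:
  weight 0: 1 codewords.
  weight 2: 1 codewords.
  weight 3: 4 codewords.
  weight 4: 3 codewords.
  weight 5: 4 codewords.
  weight 6: 3 codewords.
Minimum distance d = smallest w > 0 with A_w > 0 = 2.
Sanity: Σ A_w = 16 = 2^4 = 16 ✓.


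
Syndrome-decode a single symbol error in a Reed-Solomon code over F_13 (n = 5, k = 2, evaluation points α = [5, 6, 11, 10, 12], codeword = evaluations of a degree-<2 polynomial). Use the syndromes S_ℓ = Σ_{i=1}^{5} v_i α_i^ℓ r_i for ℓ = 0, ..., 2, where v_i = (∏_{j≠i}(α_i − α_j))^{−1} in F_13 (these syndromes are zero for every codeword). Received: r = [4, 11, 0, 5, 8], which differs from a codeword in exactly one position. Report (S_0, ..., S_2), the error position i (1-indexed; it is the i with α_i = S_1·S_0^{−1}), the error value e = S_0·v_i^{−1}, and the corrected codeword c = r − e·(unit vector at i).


S = (9, 2, 12), error at position 2, error magnitude e = 12, c = [4, 12, 0, 5, 8].

Step 1: column multipliers v_i = (∏_{j≠i}(α_i − α_j))^{−1} mod 13.
  i = 1 (α = 5): (5−6)(5−11)(5−10)(5−12) = (−1)·(−6)·(−5)·(−7) = 210 ≡ 2, so v_1 = 2^{−1} = 7 (mod 13).
  i = 2 (α = 6): (6−5)(6−11)(6−10)(6−12) = 1·(−5)·(−4)·(−6) = −120 ≡ 10, so v_2 = 10^{−1} = 4 (mod 13).
  i = 3 (α = 11): (11−5)(11−6)(11−10)(11−12) = 6·5·1·(−1) = −30 ≡ 9, so v_3 = 9^{−1} = 3 (mod 13).
  i = 4 (α = 10): (10−5)(10−6)(10−11)(10−12) = 5·4·(−1)·(−2) = 40 ≡ 1, so v_4 = 1^{−1} = 1 (mod 13).
  i = 5 (α = 12): (12−5)(12−6)(12−11)(12−10) = 7·6·1·2 = 84 ≡ 6, so v_5 = 6^{−1} = 11 (mod 13).
  v = [7, 4, 3, 1, 11].
Step 2: syndromes of r = [4, 11, 0, 5, 8] (all sums mod 13).
  S_0 = Σ v_i r_i = 7·4 + 4·11 + 3·0 + 1·5 + 11·8 = 165 ≡ 9.
  S_1 = Σ v_i α_i r_i = 7·5·4 + 4·6·11 + 3·11·0 + 1·10·5 + 11·12·8 = 1510 ≡ 2.
  α_i^2 mod 13 = [12, 10, 4, 9, 1].
  S_2 = Σ v_i α_i^2 r_i = 7·12·4 + 4·10·11 + 3·4·0 + 1·9·5 + 11·1·8 = 909 ≡ 12.
  S = (9, 2, 12) ≠ 0, so r is not a codeword (an error is present).
Step 3: locate the error. For a single error e at position i, S_ℓ = v_i·e·α_i^ℓ, so α_err = S_1/S_0.
  S_0^{−1} = 9^{−1} = 3 (mod 13), so α_err = 2·3 = 6 ≡ 6 = α_2. Error position i = 2.
  Consistency check: S_2/S_1 = 12·7 = 84 ≡ 6 = α_err ✓ (single-error assumption holds).
Step 4: error magnitude e = S_0/v_2 = S_0·∏_{j≠2}(α_2 − α_j) = 9·10 = 90 ≡ 12 (mod 13).
Step 5: correct position 2: c_2 = r_2 − e = 11 − 12 ≡ 12 (mod 13). Hence c = [4, 12, 0, 5, 8].
  Check: interpolating c through the α_i gives m(x) = 3 + 8·x (degree < 2) with m(α_i) = c_i for every i, so c is indeed a codeword.


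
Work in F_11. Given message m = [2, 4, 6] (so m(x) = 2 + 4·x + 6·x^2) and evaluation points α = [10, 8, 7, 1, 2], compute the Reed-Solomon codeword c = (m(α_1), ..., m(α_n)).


c = [4, 0, 5, 1, 1]

Message polynomial: m(x) = 2 + 4·x + 6·x^2 (mod 11).
For each evaluation point α_i, compute m(α_i) mod 11:
  α_1 = 10: Horner steps 6 → 9 → 4, so m(10) = 4.
  α_2 = 8: Horner steps 6 → 8 → 0, so m(8) = 0.
  α_3 = 7: Horner steps 6 → 2 → 5, so m(7) = 5.
  α_4 = 1: Horner steps 6 → 10 → 1, so m(1) = 1.
  α_5 = 2: Horner steps 6 → 5 → 1, so m(2) = 1.
Codeword c = [4, 0, 5, 1, 1] ∈ F_11^5.


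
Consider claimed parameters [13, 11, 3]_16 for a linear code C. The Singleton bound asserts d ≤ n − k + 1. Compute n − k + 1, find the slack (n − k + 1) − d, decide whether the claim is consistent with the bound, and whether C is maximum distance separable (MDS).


Singleton RHS = n − k + 1 = 3, slack = 0, bound satisfied, MDS.

Singleton bound: d ≤ n − k + 1.
Here n = 13, k = 11, so n − k + 1 = 3.
Given d = 3, check d ≤ 3: YES.
Slack = (n − k + 1) − d = 0.
The code is MDS (slack = 0).
Description: the claimed parameters are [13, 11, 3]_16; such a code would be MDS (meets Singleton bound).


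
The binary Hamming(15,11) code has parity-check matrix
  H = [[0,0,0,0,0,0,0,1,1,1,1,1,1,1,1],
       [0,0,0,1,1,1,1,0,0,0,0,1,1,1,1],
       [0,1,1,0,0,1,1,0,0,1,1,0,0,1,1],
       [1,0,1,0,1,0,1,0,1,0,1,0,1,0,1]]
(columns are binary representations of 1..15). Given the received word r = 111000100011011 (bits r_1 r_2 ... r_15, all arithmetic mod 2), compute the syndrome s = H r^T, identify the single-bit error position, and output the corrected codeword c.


s = (0, 0, 0, 1)^T, error position = 1, corrected codeword c = 011000100011011

Compute s = H r^T mod 2 one row at a time:
  s_1 = 0 + 0 + 0 + 1 + 1 + 0 + 1 + 1 = 4 ≡ 0 (mod 2).
  s_2 = 0 + 0 + 0 + 1 + 1 + 0 + 1 + 1 = 4 ≡ 0 (mod 2).
  s_3 = 1 + 1 + 0 + 1 + 0 + 1 + 1 + 1 = 6 ≡ 0 (mod 2).
  s_4 = 1 + 1 + 0 + 1 + 0 + 1 + 0 + 1 = 5 ≡ 1 (mod 2).
s = (0, 0, 0, 1)^T — this equals column 1 of H (binary 0001), so error is at position 1.
Correct: flip bit 1 of r = 111000100011011 to get c = 011000100011011.


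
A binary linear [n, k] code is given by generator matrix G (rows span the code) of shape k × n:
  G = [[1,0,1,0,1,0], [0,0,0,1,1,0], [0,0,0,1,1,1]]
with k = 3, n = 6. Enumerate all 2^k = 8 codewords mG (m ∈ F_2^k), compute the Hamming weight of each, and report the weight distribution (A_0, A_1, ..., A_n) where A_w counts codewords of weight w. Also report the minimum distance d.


Weight distribution: A_0 = 1, A_1 = 1, A_2 = 1, A_3 = 3, A_4 = 2. Minimum distance d = 1.

Enumerate all 2^3 = 8 messages m ∈ F_2^3.
For each, compute codeword c = mG in F_2^6, then tally its weight.
  m = 000 → c = 000000, weight = 0.
  m = 100 → c = 101010, weight = 3.
  m = 010 → c = 000110, weight = 2.
  m = 110 → c = 101100, weight = 3.
  m = 001 → c = 000111, weight = 3.
  m = 101 → c = 101101, weight = 4.
  m = 011 → c = 000001, weight = 1.
  m = 111 → c = 101011, weight = 4.
Tally weights:
  weight 0: 1 codewords.
  weight 1: 1 codewords.
  weight 2: 1 codewords.
  weight 3: 3 codewords.
  weight 4: 2 codewords.
Minimum distance d = smallest w > 0 with A_w > 0 = 1.
Sanity: Σ A_w = 8 = 2^3 = 8 ✓.


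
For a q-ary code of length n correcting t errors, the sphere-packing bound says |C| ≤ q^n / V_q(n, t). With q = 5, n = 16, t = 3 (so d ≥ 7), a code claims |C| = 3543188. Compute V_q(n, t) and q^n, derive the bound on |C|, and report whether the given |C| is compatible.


V_q(n, t) = 37825, q^n = 152587890625, Hamming bound = 4034048, |C| = 3543188 ≤ bound (satisfied).

Step 1: Compute V_q(n, t) = Σ_{j=0}^3 C(n, j) (q−1)^j.
  j = 0: C(16,0)·(4)^0 = 1·1 = 1.
  j = 1: C(16,1)·(4)^1 = 16·4 = 64.
  j = 2: C(16,2)·(4)^2 = 120·16 = 1920.
  j = 3: C(16,3)·(4)^3 = 560·64 = 35840.
  V_q(n, t) = 1 + 64 + 1920 + 35840 = 37825.
Step 2: q^n = 5^16 = 152587890625.
Step 3: Hamming bound ⌊q^n / V_q(n,t)⌋ = ⌊152587890625/37825⌋ = 4034048.
Step 4: Compare |C| = 3543188 to 4034048: satisfied.
The claimed |C| lies below the Hamming bound.


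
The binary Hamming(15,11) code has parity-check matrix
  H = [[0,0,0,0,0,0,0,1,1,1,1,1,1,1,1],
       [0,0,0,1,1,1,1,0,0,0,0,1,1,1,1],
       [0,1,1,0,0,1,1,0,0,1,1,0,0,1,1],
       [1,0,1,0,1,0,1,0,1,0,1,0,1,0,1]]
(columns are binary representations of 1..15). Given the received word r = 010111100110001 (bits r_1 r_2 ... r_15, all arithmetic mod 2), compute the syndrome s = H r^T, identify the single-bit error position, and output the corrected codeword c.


s = (1, 1, 0, 0)^T, error position = 12, corrected codeword c = 010111100111001

Compute s = H r^T mod 2 one row at a time:
  s_1 = 0 + 0 + 1 + 1 + 0 + 0 + 0 + 1 = 3 ≡ 1 (mod 2).
  s_2 = 1 + 1 + 1 + 1 + 0 + 0 + 0 + 1 = 5 ≡ 1 (mod 2).
  s_3 = 1 + 0 + 1 + 1 + 1 + 1 + 0 + 1 = 6 ≡ 0 (mod 2).
  s_4 = 0 + 0 + 1 + 1 + 0 + 1 + 0 + 1 = 4 ≡ 0 (mod 2).
s = (1, 1, 0, 0)^T — this equals column 12 of H (binary 1100), so error is at position 12.
Correct: flip bit 12 of r = 010111100110001 to get c = 010111100111001.


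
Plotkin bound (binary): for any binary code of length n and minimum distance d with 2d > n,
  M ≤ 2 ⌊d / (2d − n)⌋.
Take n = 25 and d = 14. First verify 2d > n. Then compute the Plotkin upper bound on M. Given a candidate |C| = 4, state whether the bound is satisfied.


Plotkin bound M ≤ 8; given |C| = 4 ≤ bound (satisfied).

Check applicability: 2d = 28, n = 25.
2d − n = 3 > 0, so Plotkin applies.
Compute d/(2d−n) = 14/3 ≈ 4.6667.
⌊d/(2d−n)⌋ = 4.
Plotkin bound: M ≤ 2·4 = 8.
Given |C| = 4, check: satisfied.
This |C| is below the Plotkin bound.


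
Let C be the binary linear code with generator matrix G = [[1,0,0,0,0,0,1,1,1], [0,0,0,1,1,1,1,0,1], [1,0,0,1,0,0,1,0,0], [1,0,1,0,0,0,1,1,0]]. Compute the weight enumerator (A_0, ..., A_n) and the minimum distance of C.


Weight distribution: A_0 = 1, A_2 = 1, A_3 = 3, A_4 = 5, A_5 = 4, A_6 = 1, A_7 = 1. Minimum distance d = 2.

Enumerate all 2^4 = 16 messages m ∈ F_2^4.
For each, compute codeword c = mG in F_2^9, then tally its weight.
  m = 0000 → c = 000000000, weight = 0.
  m = 1000 → c = 100000111, weight = 4.
  m = 0100 → c = 000111101, weight = 5.
  m = 1100 → c = 100111010, weight = 5.
  m = 0010 → c = 100100100, weight = 3.
  m = 1010 → c = 000100011, weight = 3.
  m = 0110 → c = 100011001, weight = 4.
  m = 1110 → c = 000011110, weight = 4.
  m = 0001 → c = 101000110, weight = 4.
  m = 1001 → c = 001000001, weight = 2.
  m = 0101 → c = 101111011, weight = 7.
  m = 1101 → c = 001111100, weight = 5.
  m = 0011 → c = 001100010, weight = 3.
  m = 1011 → c = 101100101, weight = 5.
  m = 0111 → c = 001011111, weight = 6.
  m = 1111 → c = 101011000, weight = 4.
Tally weights:
  weight 0: 1 codewords.
  weight 2: 1 codewords.
  weight 3: 3 codewords.
  weight 4: 5 codewords.
  weight 5: 4 codewords.
  weight 6: 1 codewords.
  weight 7: 1 codewords.
Minimum distance d = smallest w > 0 with A_w > 0 = 2.
Sanity: Σ A_w = 16 = 2^4 = 16 ✓.


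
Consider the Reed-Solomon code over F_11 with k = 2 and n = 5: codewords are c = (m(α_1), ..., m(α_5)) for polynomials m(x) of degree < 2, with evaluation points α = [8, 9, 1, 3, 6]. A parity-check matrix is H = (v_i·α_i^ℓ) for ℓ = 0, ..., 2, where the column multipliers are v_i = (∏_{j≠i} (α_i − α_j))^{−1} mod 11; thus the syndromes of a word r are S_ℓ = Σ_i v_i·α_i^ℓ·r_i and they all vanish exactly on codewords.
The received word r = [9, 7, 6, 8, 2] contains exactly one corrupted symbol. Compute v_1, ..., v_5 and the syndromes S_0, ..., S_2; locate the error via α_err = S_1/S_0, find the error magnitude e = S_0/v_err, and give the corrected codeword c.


S = (6, 6, 6), error at position 3, error magnitude e = 5, c = [9, 7, 1, 8, 2].

Step 1: column multipliers v_i = (∏_{j≠i}(α_i − α_j))^{−1} mod 11.
  i = 1 (α = 8): (8−9)(8−1)(8−3)(8−6) = (−1)·7·5·2 = −70 ≡ 7, so v_1 = 7^{−1} = 8 (mod 11).
  i = 2 (α = 9): (9−8)(9−1)(9−3)(9−6) = 1·8·6·3 = 144 ≡ 1, so v_2 = 1^{−1} = 1 (mod 11).
  i = 3 (α = 1): (1−8)(1−9)(1−3)(1−6) = (−7)·(−8)·(−2)·(−5) = 560 ≡ 10, so v_3 = 10^{−1} = 10 (mod 11).
  i = 4 (α = 3): (3−8)(3−9)(3−1)(3−6) = (−5)·(−6)·2·(−3) = −180 ≡ 7, so v_4 = 7^{−1} = 8 (mod 11).
  i = 5 (α = 6): (6−8)(6−9)(6−1)(6−3) = (−2)·(−3)·5·3 = 90 ≡ 2, so v_5 = 2^{−1} = 6 (mod 11).
  v = [8, 1, 10, 8, 6].
Step 2: syndromes of r = [9, 7, 6, 8, 2] (all sums mod 11).
  S_0 = Σ v_i r_i = 8·9 + 1·7 + 10·6 + 8·8 + 6·2 = 215 ≡ 6.
  S_1 = Σ v_i α_i r_i = 8·8·9 + 1·9·7 + 10·1·6 + 8·3·8 + 6·6·2 = 963 ≡ 6.
  α_i^2 mod 11 = [9, 4, 1, 9, 3].
  S_2 = Σ v_i α_i^2 r_i = 8·9·9 + 1·4·7 + 10·1·6 + 8·9·8 + 6·3·2 = 1348 ≡ 6.
  S = (6, 6, 6) ≠ 0, so r is not a codeword (an error is present).
Step 3: locate the error. For a single error e at position i, S_ℓ = v_i·e·α_i^ℓ, so α_err = S_1/S_0.
  S_0^{−1} = 6^{−1} = 2 (mod 11), so α_err = 6·2 = 12 ≡ 1 = α_3. Error position i = 3.
  Consistency check: S_2/S_1 = 6·2 = 12 ≡ 1 = α_err ✓ (single-error assumption holds).
Step 4: error magnitude e = S_0/v_3 = S_0·∏_{j≠3}(α_3 − α_j) = 6·10 = 60 ≡ 5 (mod 11).
Step 5: correct position 3: c_3 = r_3 − e = 6 − 5 ≡ 1 (mod 11). Hence c = [9, 7, 1, 8, 2].
  Check: interpolating c through the α_i gives m(x) = 3 + 9·x (degree < 2) with m(α_i) = c_i for every i, so c is indeed a codeword.


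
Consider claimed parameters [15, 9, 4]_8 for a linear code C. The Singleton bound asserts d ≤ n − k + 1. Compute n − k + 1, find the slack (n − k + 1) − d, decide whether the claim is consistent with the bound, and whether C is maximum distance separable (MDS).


Singleton RHS = n − k + 1 = 7, slack = 3, bound satisfied, not MDS.

Singleton bound: d ≤ n − k + 1.
Here n = 15, k = 9, so n − k + 1 = 7.
Given d = 4, check d ≤ 7: YES.
Slack = (n − k + 1) − d = 3.
The code is NOT MDS (slack = 3 > 0).
Description: the claimed parameters are [15, 9, 4]_8; such a code would be non-MDS.


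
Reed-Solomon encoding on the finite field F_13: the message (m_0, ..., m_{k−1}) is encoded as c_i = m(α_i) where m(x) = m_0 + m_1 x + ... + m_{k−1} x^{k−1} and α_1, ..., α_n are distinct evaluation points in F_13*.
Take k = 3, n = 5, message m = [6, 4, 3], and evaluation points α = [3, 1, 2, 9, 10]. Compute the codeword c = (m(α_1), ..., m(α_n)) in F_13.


c = [6, 0, 0, 12, 8]

Message polynomial: m(x) = 6 + 4·x + 3·x^2 (mod 13).
For each evaluation point α_i, compute m(α_i) mod 13:
  α_1 = 3: Horner steps 3 → 0 → 6, so m(3) = 6.
  α_2 = 1: Horner steps 3 → 7 → 0, so m(1) = 0.
  α_3 = 2: Horner steps 3 → 10 → 0, so m(2) = 0.
  α_4 = 9: Horner steps 3 → 5 → 12, so m(9) = 12.
  α_5 = 10: Horner steps 3 → 8 → 8, so m(10) = 8.
Codeword c = [6, 0, 0, 12, 8] ∈ F_13^5.


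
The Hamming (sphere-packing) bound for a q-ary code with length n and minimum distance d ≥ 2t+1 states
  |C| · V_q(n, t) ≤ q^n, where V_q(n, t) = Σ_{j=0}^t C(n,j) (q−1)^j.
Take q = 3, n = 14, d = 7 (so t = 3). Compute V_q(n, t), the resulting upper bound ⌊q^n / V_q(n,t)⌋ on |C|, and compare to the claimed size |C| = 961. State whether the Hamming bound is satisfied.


V_q(n, t) = 3305, q^n = 4782969, Hamming bound = 1447, |C| = 961 ≤ bound (satisfied).

Step 1: Compute V_q(n, t) = Σ_{j=0}^3 C(n, j) (q−1)^j.
  j = 0: C(14,0)·(2)^0 = 1·1 = 1.
  j = 1: C(14,1)·(2)^1 = 14·2 = 28.
  j = 2: C(14,2)·(2)^2 = 91·4 = 364.
  j = 3: C(14,3)·(2)^3 = 364·8 = 2912.
  V_q(n, t) = 1 + 28 + 364 + 2912 = 3305.
Step 2: q^n = 3^14 = 4782969.
Step 3: Hamming bound ⌊q^n / V_q(n,t)⌋ = ⌊4782969/3305⌋ = 1447.
Step 4: Compare |C| = 961 to 1447: satisfied.
The claimed |C| lies below the Hamming bound.


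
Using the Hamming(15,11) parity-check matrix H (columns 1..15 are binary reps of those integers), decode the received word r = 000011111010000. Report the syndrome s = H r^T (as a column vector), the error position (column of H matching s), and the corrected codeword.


s = (1, 1, 1, 0)^T, error position = 14, corrected codeword c = 000011111010010

Compute s = H r^T mod 2 one row at a time:
  s_1 = 1 + 1 + 0 + 1 + 0 + 0 + 0 + 0 = 3 ≡ 1 (mod 2).
  s_2 = 0 + 1 + 1 + 1 + 0 + 0 + 0 + 0 = 3 ≡ 1 (mod 2).
  s_3 = 0 + 0 + 1 + 1 + 0 + 1 + 0 + 0 = 3 ≡ 1 (mod 2).
  s_4 = 0 + 0 + 1 + 1 + 1 + 1 + 0 + 0 = 4 ≡ 0 (mod 2).
s = (1, 1, 1, 0)^T — this equals column 14 of H (binary 1110), so error is at position 14.
Correct: flip bit 14 of r = 000011111010000 to get c = 000011111010010.


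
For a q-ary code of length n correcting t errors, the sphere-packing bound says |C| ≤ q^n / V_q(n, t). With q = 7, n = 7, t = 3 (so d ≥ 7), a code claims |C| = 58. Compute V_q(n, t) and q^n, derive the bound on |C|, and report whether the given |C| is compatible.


V_q(n, t) = 8359, q^n = 823543, Hamming bound = 98, |C| = 58 ≤ bound (satisfied).

Step 1: Compute V_q(n, t) = Σ_{j=0}^3 C(n, j) (q−1)^j.
  j = 0: C(7,0)·(6)^0 = 1·1 = 1.
  j = 1: C(7,1)·(6)^1 = 7·6 = 42.
  j = 2: C(7,2)·(6)^2 = 21·36 = 756.
  j = 3: C(7,3)·(6)^3 = 35·216 = 7560.
  V_q(n, t) = 1 + 42 + 756 + 7560 = 8359.
Step 2: q^n = 7^7 = 823543.
Step 3: Hamming bound ⌊q^n / V_q(n,t)⌋ = ⌊823543/8359⌋ = 98.
Step 4: Compare |C| = 58 to 98: satisfied.
The claimed |C| lies below the Hamming bound.


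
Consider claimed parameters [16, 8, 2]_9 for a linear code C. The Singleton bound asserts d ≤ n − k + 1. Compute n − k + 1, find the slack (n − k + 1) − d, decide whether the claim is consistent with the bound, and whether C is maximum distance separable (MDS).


Singleton RHS = n − k + 1 = 9, slack = 7, bound satisfied, not MDS.

Singleton bound: d ≤ n − k + 1.
Here n = 16, k = 8, so n − k + 1 = 9.
Given d = 2, check d ≤ 9: YES.
Slack = (n − k + 1) − d = 7.
The code is NOT MDS (slack = 7 > 0).
Description: the claimed parameters are [16, 8, 2]_9; such a code would be non-MDS.


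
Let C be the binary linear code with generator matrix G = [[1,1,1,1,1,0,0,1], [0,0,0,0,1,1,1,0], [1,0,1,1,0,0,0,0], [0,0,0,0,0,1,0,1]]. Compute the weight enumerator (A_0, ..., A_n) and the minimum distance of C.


Weight distribution: A_0 = 1, A_2 = 2, A_3 = 5, A_4 = 1, A_5 = 2, A_6 = 4, A_7 = 1. Minimum distance d = 2.

Enumerate all 2^4 = 16 messages m ∈ F_2^4.
For each, compute codeword c = mG in F_2^8, then tally its weight.
  m = 0000 → c = 00000000, weight = 0.
  m = 1000 → c = 11111001, weight = 6.
  m = 0100 → c = 00001110, weight = 3.
  m = 1100 → c = 11110111, weight = 7.
  m = 0010 → c = 10110000, weight = 3.
  m = 1010 → c = 01001001, weight = 3.
  m = 0110 → c = 10111110, weight = 6.
  m = 1110 → c = 01000111, weight = 4.
  m = 0001 → c = 00000101, weight = 2.
  m = 1001 → c = 11111100, weight = 6.
  m = 0101 → c = 00001011, weight = 3.
  m = 1101 → c = 11110010, weight = 5.
  m = 0011 → c = 10110101, weight = 5.
  m = 1011 → c = 01001100, weight = 3.
  m = 0111 → c = 10111011, weight = 6.
  m = 1111 → c = 01000010, weight = 2.
Tally weights:
  weight 0: 1 codewords.
  weight 2: 2 codewords.
  weight 3: 5 codewords.
  weight 4: 1 codewords.
  weight 5: 2 codewords.
  weight 6: 4 codewords.
  weight 7: 1 codewords.
Minimum distance d = smallest w > 0 with A_w > 0 = 2.
Sanity: Σ A_w = 16 = 2^4 = 16 ✓.


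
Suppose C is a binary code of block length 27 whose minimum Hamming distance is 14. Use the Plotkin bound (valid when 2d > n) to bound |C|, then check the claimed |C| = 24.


Plotkin bound M ≤ 28; given |C| = 24 ≤ bound (satisfied).

Check applicability: 2d = 28, n = 27.
2d − n = 1 > 0, so Plotkin applies.
Compute d/(2d−n) = 14/1 ≈ 14.0000.
⌊d/(2d−n)⌋ = 14.
Plotkin bound: M ≤ 2·14 = 28.
Given |C| = 24, check: satisfied.
This |C| is below the Plotkin bound.
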